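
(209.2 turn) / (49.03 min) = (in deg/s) 25.6. Check: 1 turn = 6.2831853 rad, so 209.2 turn = 209.2 * 6.2831853 = 1314.4424 rad. 1 min = 60 s, so 49.03 min = 49.03 * 60 = 2941.8 s. Combine: 1314.4424 rad / 2941.8 s = 0.44681568 rad/s. 1 deg/s = 0.017453293 rad/s, so 0.44681568 rad/s = 0.44681568 / 0.017453293 = 25.600653 deg/s ≈ 25.6 deg/s (4 s.f.).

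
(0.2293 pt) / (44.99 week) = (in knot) 1 pt = 0.00035277778 m, so 0.2293 pt = 0.2293 * 0.00035277778 = 8.0891944e-05 m. 1 week = 604800 s, so 44.99 week = 44.99 * 604800 = 27209952 s. Combine: 8.0891944e-05 m / 27209952 s = 2.9728808e-12 m/s. 1 knot = 0.51444444 m/s, so 2.9728808e-12 m/s = 2.9728808e-12 / 0.51444444 = 5.778818e-12 knot ≈ 5.779e-12 knot (4 s.f.). Final answer: 5.779e-12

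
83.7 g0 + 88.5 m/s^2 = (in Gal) 1 g0 = 9.80665 m/s^2, so 83.7 g0 = 83.7 * 9.80665 = 820.8166 m/s^2. 88.5 m/s^2 is already in m/s^2. Sum: 820.8166 + 88.5 = 909.3166 m/s^2. 1 Gal = 0.01 m/s^2, so 909.3166 m/s^2 = 909.3166 / 0.01 = 90931.66 Gal ≈ 9.093e+04 Gal (4 s.f.). Final answer: 9.093e+04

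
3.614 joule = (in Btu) 3.614 joule = 3.614 J. 1 Btu = 1055.0559 J, so 3.614 J = 3.614 / 1055.0559 = 0.0034254111 Btu ≈ 0.003425 Btu (4 s.f.). Final answer: 0.003425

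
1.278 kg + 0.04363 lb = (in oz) 1.278 kg is already in kg. 1 lb = 0.45359237 kg, so 0.04363 lb = 0.04363 * 0.45359237 = 0.019790235 kg. Sum: 1.278 + 0.019790235 = 1.2977902 kg. 1 oz = 0.028349523 kg, so 1.2977902 kg = 1.2977902 / 0.028349523 = 45.778203 oz ≈ 45.78 oz (4 s.f.). Final answer: 45.78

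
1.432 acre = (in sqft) 6.238e+04. Check: 1 acre = 4046.8564 m^2, so 1.432 acre = 1.432 * 4046.8564 = 5795.0984 m^2. 1 sqft = 0.09290304 m^2, so 5795.0984 m^2 = 5795.0984 / 0.09290304 = 62377.92 sqft ≈ 6.238e+04 sqft (4 s.f.).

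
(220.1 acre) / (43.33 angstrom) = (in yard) 1 acre = 4046.8564 m^2, so 220.1 acre = 220.1 * 4046.8564 = 890713.1 m^2. 1 angstrom = 1e-10 m, so 43.33 angstrom = 43.33 * 1e-10 = 4.333e-09 m. Combine: 890713.1 m^2 / 4.333e-09 m = 2.0556499e+14 m. 1 yard = 0.9144 m, so 2.0556499e+14 m = 2.0556499e+14 / 0.9144 = 2.2480861e+14 yard ≈ 2.248e+14 yard (4 s.f.). Final answer: 2.248e+14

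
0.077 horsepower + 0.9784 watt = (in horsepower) 0.07831. Check: 1 horsepower = 745.69987 W, so 0.077 horsepower = 0.077 * 745.69987 = 57.41889 W. 0.9784 watt = 0.9784 W. Sum: 57.41889 + 0.9784 = 58.39729 W. 1 horsepower = 745.69987 W, so 58.39729 W = 58.39729 / 745.69987 = 0.078312056 horsepower ≈ 0.07831 horsepower (4 s.f.).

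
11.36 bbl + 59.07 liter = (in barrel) 11.73. Check: 1 bbl = 0.15898729 m^3, so 11.36 bbl = 11.36 * 0.15898729 = 1.8060957 m^3. 1 liter = 0.001 m^3, so 59.07 liter = 59.07 * 0.001 = 0.05907 m^3. Sum: 1.8060957 + 0.05907 = 1.8651657 m^3. 1 barrel = 0.15898729 m^3, so 1.8651657 m^3 = 1.8651657 / 0.15898729 = 11.731539 barrel ≈ 11.73 barrel (4 s.f.).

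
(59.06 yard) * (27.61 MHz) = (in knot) 2.898e+09. Check: 1 yard = 0.9144 m, so 59.06 yard = 59.06 * 0.9144 = 54.004464 m. 1 MHz = 1000000 Hz, so 27.61 MHz = 27.61 * 1000000 = 27610000 Hz. Combine: 54.004464 m * 27610000 Hz = 1.4910633e+09 m/s. 1 knot = 0.51444444 m/s, so 1.4910633e+09 m/s = 1.4910633e+09 / 0.51444444 = 2.8983951e+09 knot ≈ 2.898e+09 knot (4 s.f.).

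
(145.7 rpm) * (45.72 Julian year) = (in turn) 1 rpm = 0.10471976 rad/s, so 145.7 rpm = 145.7 * 0.10471976 = 15.257668 rad/s. 1 Julian year = 31557600 s, so 45.72 Julian year = 45.72 * 31557600 = 1.4428135e+09 s. Combine: 15.257668 rad/s * 1.4428135e+09 s = 2.2013969e+10 rad. 1 turn = 6.2831853 rad, so 2.2013969e+10 rad = 2.2013969e+10 / 6.2831853 = 3.503632e+09 turn ≈ 3.504e+09 turn (4 s.f.). Final answer: 3.504e+09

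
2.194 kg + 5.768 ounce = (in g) 2358. Check: 2.194 kg is already in kg. 1 ounce = 0.028349523 kg, so 5.768 ounce = 5.768 * 0.028349523 = 0.16352005 kg. Sum: 2.194 + 0.16352005 = 2.35752 kg. 1 g = 0.001 kg, so 2.35752 kg = 2.35752 / 0.001 = 2357.52 g ≈ 2358 g (4 s.f.).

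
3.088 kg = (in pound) 6.808. Check: 1 pound = 0.45359237 kg, so 3.088 kg = 3.088 / 0.45359237 = 6.8078747 pound ≈ 6.808 pound (4 s.f.).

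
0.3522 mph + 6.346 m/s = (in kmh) 1 mph = 0.44704 m/s, so 0.3522 mph = 0.3522 * 0.44704 = 0.15744749 m/s. 6.346 m/s is already in m/s. Sum: 0.15744749 + 6.346 = 6.5034475 m/s. 1 kmh = 0.27777778 m/s, so 6.5034475 m/s = 6.5034475 / 0.27777778 = 23.412411 kmh ≈ 23.41 kmh (4 s.f.). Final answer: 23.41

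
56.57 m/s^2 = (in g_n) 5.769. Check: 1 g_n = 9.80665 m/s^2, so 56.57 m/s^2 = 56.57 / 9.80665 = 5.7685346 g_n ≈ 5.769 g_n (4 s.f.).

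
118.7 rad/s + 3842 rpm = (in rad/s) 521. Check: 118.7 rad/s is already in rad/s. 1 rpm = 0.10471976 rad/s, so 3842 rpm = 3842 * 0.10471976 = 402.3333 rad/s. Sum: 118.7 + 402.3333 = 521.0333 rad/s. Result: 521.0333 rad/s ≈ 521 rad/s (4 s.f.).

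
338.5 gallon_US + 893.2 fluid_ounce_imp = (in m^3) 1.307. Check: 1 gallon_US = 0.0037854118 m^3, so 338.5 gallon_US = 338.5 * 0.0037854118 = 1.2813619 m^3. 1 fluid_ounce_imp = 2.8413063e-05 m^3, so 893.2 fluid_ounce_imp = 893.2 * 2.8413063e-05 = 0.025378547 m^3. Sum: 1.2813619 + 0.025378547 = 1.3067404 m^3. Result: 1.3067404 m^3 ≈ 1.307 m^3 (4 s.f.).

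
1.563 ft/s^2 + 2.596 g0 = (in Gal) 1 ft/s^2 = 0.3048 m/s^2, so 1.563 ft/s^2 = 1.563 * 0.3048 = 0.4764024 m/s^2. 1 g0 = 9.80665 m/s^2, so 2.596 g0 = 2.596 * 9.80665 = 25.458063 m/s^2. Sum: 0.4764024 + 25.458063 = 25.934466 m/s^2. 1 Gal = 0.01 m/s^2, so 25.934466 m/s^2 = 25.934466 / 0.01 = 2593.4466 Gal ≈ 2593 Gal (4 s.f.). Final answer: 2593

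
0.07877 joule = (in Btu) 7.466e-05. Check: 0.07877 joule = 0.07877 J. 1 Btu = 1055.0559 J, so 0.07877 J = 0.07877 / 1055.0559 = 7.4659555e-05 Btu ≈ 7.466e-05 Btu (4 s.f.).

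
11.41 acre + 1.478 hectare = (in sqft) 1 acre = 4046.8564 m^2, so 11.41 acre = 11.41 * 4046.8564 = 46174.632 m^2. 1 hectare = 10000 m^2, so 1.478 hectare = 1.478 * 10000 = 14780 m^2. Sum: 46174.632 + 14780 = 60954.632 m^2. 1 sqft = 0.09290304 m^2, so 60954.632 m^2 = 60954.632 / 0.09290304 = 656110.2 sqft ≈ 6.561e+05 sqft (4 s.f.). Final answer: 6.561e+05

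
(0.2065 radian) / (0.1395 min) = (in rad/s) 0.02467. Check: 0.2065 radian = 0.2065 rad. 1 min = 60 s, so 0.1395 min = 0.1395 * 60 = 8.37 s. Combine: 0.2065 rad / 8.37 s = 0.024671446 rad/s. Result: 0.024671446 rad/s ≈ 0.02467 rad/s (4 s.f.).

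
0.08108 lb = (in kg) 1 lb = 0.45359237 kg, so 0.08108 lb = 0.08108 * 0.45359237 = 0.036777269 kg. Result: 0.036777269 kg ≈ 0.03678 kg (4 s.f.). Final answer: 0.03678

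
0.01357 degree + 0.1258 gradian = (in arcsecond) 1 degree = 0.017453293 rad, so 0.01357 degree = 0.01357 * 0.017453293 = 0.00023684118 rad. 1 gradian = 0.015707963 rad, so 0.1258 gradian = 0.1258 * 0.015707963 = 0.0019760618 rad. Sum: 0.00023684118 + 0.0019760618 = 0.002212903 rad. 1 arcsecond = 4.8481368e-06 rad, so 0.002212903 rad = 0.002212903 / 4.8481368e-06 = 456.444 arcsecond ≈ 456.4 arcsecond (4 s.f.). Final answer: 456.4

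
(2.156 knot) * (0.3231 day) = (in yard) 3.386e+04. Check: 1 knot = 0.51444444 m/s, so 2.156 knot = 2.156 * 0.51444444 = 1.1091422 m/s. 1 day = 86400 s, so 0.3231 day = 0.3231 * 86400 = 27915.84 s. Combine: 1.1091422 m/s * 27915.84 s = 30962.637 m. 1 yard = 0.9144 m, so 30962.637 m = 30962.637 / 0.9144 = 33861.151 yard ≈ 3.386e+04 yard (4 s.f.).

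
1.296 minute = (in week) 1 minute = 60 s, so 1.296 minute = 1.296 * 60 = 77.76 s. 1 week = 604800 s, so 77.76 s = 77.76 / 604800 = 0.00012857143 week ≈ 0.0001286 week (4 s.f.). Final answer: 0.0001286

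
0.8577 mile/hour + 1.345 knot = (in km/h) 3.871. Check: 1 mile/hour = 0.44704 m/s, so 0.8577 mile/hour = 0.8577 * 0.44704 = 0.38342621 m/s. 1 knot = 0.51444444 m/s, so 1.345 knot = 1.345 * 0.51444444 = 0.69192778 m/s. Sum: 0.38342621 + 0.69192778 = 1.075354 m/s. 1 km/h = 0.27777778 m/s, so 1.075354 m/s = 1.075354 / 0.27777778 = 3.8712743 km/h ≈ 3.871 km/h (4 s.f.).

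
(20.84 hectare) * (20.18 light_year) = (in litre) 1 hectare = 10000 m^2, so 20.84 hectare = 20.84 * 10000 = 208400 m^2. 1 light_year = 9.4607305e+15 m, so 20.18 light_year = 20.18 * 9.4607305e+15 = 1.9091754e+17 m. Combine: 208400 m^2 * 1.9091754e+17 m = 3.9787216e+22 m^3. 1 litre = 0.001 m^3, so 3.9787216e+22 m^3 = 3.9787216e+22 / 0.001 = 3.9787216e+25 litre ≈ 3.979e+25 litre (4 s.f.). Final answer: 3.979e+25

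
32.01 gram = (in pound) 0.07057. Check: 1 gram = 0.001 kg, so 32.01 gram = 32.01 * 0.001 = 0.03201 kg. 1 pound = 0.45359237 kg, so 0.03201 kg = 0.03201 / 0.45359237 = 0.07056997 pound ≈ 0.07057 pound (4 s.f.).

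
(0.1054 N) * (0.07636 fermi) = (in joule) 8.048e-18. Check: 0.1054 N is already in N. 1 fermi = 1e-15 m, so 0.07636 fermi = 0.07636 * 1e-15 = 7.636e-17 m. Combine: 0.1054 N * 7.636e-17 m = 8.048344e-18 J. 8.048344e-18 J = 8.048344e-18 joule ≈ 8.048e-18 joule (4 s.f.).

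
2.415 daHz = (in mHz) 2.415e+04. Check: 1 daHz = 10 Hz, so 2.415 daHz = 2.415 * 10 = 24.15 Hz. 1 mHz = 0.001 Hz, so 24.15 Hz = 24.15 / 0.001 = 24150 mHz ≈ 2.415e+04 mHz (4 s.f.).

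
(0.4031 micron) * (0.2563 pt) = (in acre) 9.006e-15. Check: 1 micron = 1e-06 m, so 0.4031 micron = 0.4031 * 1e-06 = 4.031e-07 m. 1 pt = 0.00035277778 m, so 0.2563 pt = 0.2563 * 0.00035277778 = 9.0416944e-05 m. Combine: 4.031e-07 m * 9.0416944e-05 m = 3.644707e-11 m^2. 1 acre = 4046.8564 m^2, so 3.644707e-11 m^2 = 3.644707e-11 / 4046.8564 = 9.0062672e-15 acre ≈ 9.006e-15 acre (4 s.f.).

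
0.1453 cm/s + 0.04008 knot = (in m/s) 1 cm/s = 0.01 m/s, so 0.1453 cm/s = 0.1453 * 0.01 = 0.001453 m/s. 1 knot = 0.51444444 m/s, so 0.04008 knot = 0.04008 * 0.51444444 = 0.020618933 m/s. Sum: 0.001453 + 0.020618933 = 0.022071933 m/s. Result: 0.022071933 m/s ≈ 0.02207 m/s (4 s.f.). Final answer: 0.02207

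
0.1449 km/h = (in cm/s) 4.025. Check: 1 km/h = 0.27777778 m/s, so 0.1449 km/h = 0.1449 * 0.27777778 = 0.04025 m/s. 1 cm/s = 0.01 m/s, so 0.04025 m/s = 0.04025 / 0.01 = 4.025 cm/s.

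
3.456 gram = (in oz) 0.1219. Check: 1 gram = 0.001 kg, so 3.456 gram = 3.456 * 0.001 = 0.003456 kg. 1 oz = 0.028349523 kg, so 0.003456 kg = 0.003456 / 0.028349523 = 0.12190681 oz ≈ 0.1219 oz (4 s.f.).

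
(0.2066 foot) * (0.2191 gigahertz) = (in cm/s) 1 foot = 0.3048 m, so 0.2066 foot = 0.2066 * 0.3048 = 0.06297168 m. 1 gigahertz = 1e+09 Hz, so 0.2191 gigahertz = 0.2191 * 1e+09 = 2.191e+08 Hz. Combine: 0.06297168 m * 2.191e+08 Hz = 13797095 m/s. 1 cm/s = 0.01 m/s, so 13797095 m/s = 13797095 / 0.01 = 1.3797095e+09 cm/s ≈ 1.38e+09 cm/s (4 s.f.). Final answer: 1.38e+09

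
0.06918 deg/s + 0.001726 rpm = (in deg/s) 1 deg/s = 0.017453293 rad/s, so 0.06918 deg/s = 0.06918 * 0.017453293 = 0.0012074188 rad/s. 1 rpm = 0.10471976 rad/s, so 0.001726 rpm = 0.001726 * 0.10471976 = 0.0001807463 rad/s. Sum: 0.0012074188 + 0.0001807463 = 0.0013881651 rad/s. 1 deg/s = 0.017453293 rad/s, so 0.0013881651 rad/s = 0.0013881651 / 0.017453293 = 0.079536 deg/s ≈ 0.07954 deg/s (4 s.f.). Final answer: 0.07954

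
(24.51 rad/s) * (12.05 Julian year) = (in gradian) 24.51 rad/s is already in rad/s. 1 Julian year = 31557600 s, so 12.05 Julian year = 12.05 * 31557600 = 3.8026908e+08 s. Combine: 24.51 rad/s * 3.8026908e+08 s = 9.3203952e+09 rad. 1 gradian = 0.015707963 rad, so 9.3203952e+09 rad = 9.3203952e+09 / 0.015707963 = 5.9335478e+11 gradian ≈ 5.934e+11 gradian (4 s.f.). Final answer: 5.934e+11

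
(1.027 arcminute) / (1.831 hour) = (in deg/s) 1 arcminute = 0.00029088821 rad, so 1.027 arcminute = 1.027 * 0.00029088821 = 0.00029874219 rad. 1 hour = 3600 s, so 1.831 hour = 1.831 * 3600 = 6591.6 s. Combine: 0.00029874219 rad / 6591.6 s = 4.532165e-08 rad/s. 1 deg/s = 0.017453293 rad/s, so 4.532165e-08 rad/s = 4.532165e-08 / 0.017453293 = 2.5967393e-06 deg/s ≈ 2.597e-06 deg/s (4 s.f.). Final answer: 2.597e-06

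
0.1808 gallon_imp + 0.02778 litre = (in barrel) 0.005345. Check: 1 gallon_imp = 0.00454609 m^3, so 0.1808 gallon_imp = 0.1808 * 0.00454609 = 0.00082193307 m^3. 1 litre = 0.001 m^3, so 0.02778 litre = 0.02778 * 0.001 = 2.778e-05 m^3. Sum: 0.00082193307 + 2.778e-05 = 0.00084971307 m^3. 1 barrel = 0.15898729 m^3, so 0.00084971307 m^3 = 0.00084971307 / 0.15898729 = 0.0053445344 barrel ≈ 0.005345 barrel (4 s.f.).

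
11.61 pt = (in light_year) 1 pt = 0.00035277778 m, so 11.61 pt = 11.61 * 0.00035277778 = 0.00409575 m. 1 light_year = 9.4607305e+15 m, so 0.00409575 m = 0.00409575 / 9.4607305e+15 = 4.3292112e-19 light_year ≈ 4.329e-19 light_year (4 s.f.). Final answer: 4.329e-19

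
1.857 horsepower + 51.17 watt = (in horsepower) 1 horsepower = 745.69987 W, so 1.857 horsepower = 1.857 * 745.69987 = 1384.7647 W. 51.17 watt = 51.17 W. Sum: 1384.7647 + 51.17 = 1435.9347 W. 1 horsepower = 745.69987 W, so 1435.9347 W = 1435.9347 / 745.69987 = 1.9256201 horsepower ≈ 1.926 horsepower (4 s.f.). Final answer: 1.926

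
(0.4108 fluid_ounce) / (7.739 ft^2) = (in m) 1 fluid_ounce = 2.957353e-05 m^3, so 0.4108 fluid_ounce = 0.4108 * 2.957353e-05 = 1.2148806e-05 m^3. 1 ft^2 = 0.09290304 m^2, so 7.739 ft^2 = 7.739 * 0.09290304 = 0.71897663 m^2. Combine: 1.2148806e-05 m^3 / 0.71897663 m^2 = 1.6897359e-05 m. Result: 1.6897359e-05 m ≈ 1.69e-05 m (4 s.f.). Final answer: 1.69e-05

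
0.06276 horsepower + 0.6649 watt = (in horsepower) 0.06365. Check: 1 horsepower = 745.69987 W, so 0.06276 horsepower = 0.06276 * 745.69987 = 46.800124 W. 0.6649 watt = 0.6649 W. Sum: 46.800124 + 0.6649 = 47.465024 W. 1 horsepower = 745.69987 W, so 47.465024 W = 47.465024 / 745.69987 = 0.063651646 horsepower ≈ 0.06365 horsepower (4 s.f.).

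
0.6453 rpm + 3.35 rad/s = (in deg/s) 195.8. Check: 1 rpm = 0.10471976 rad/s, so 0.6453 rpm = 0.6453 * 0.10471976 = 0.067575658 rad/s. 3.35 rad/s is already in rad/s. Sum: 0.067575658 + 3.35 = 3.4175757 rad/s. 1 deg/s = 0.017453293 rad/s, so 3.4175757 rad/s = 3.4175757 / 0.017453293 = 195.81266 deg/s ≈ 195.8 deg/s (4 s.f.).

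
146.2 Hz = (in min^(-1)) 1 min^(-1) = 0.016666667 Hz, so 146.2 Hz = 146.2 / 0.016666667 = 8772 min^(-1). Final answer: 8772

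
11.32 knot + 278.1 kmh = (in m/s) 1 knot = 0.51444444 m/s, so 11.32 knot = 11.32 * 0.51444444 = 5.8235111 m/s. 1 kmh = 0.27777778 m/s, so 278.1 kmh = 278.1 * 0.27777778 = 77.25 m/s. Sum: 5.8235111 + 77.25 = 83.073511 m/s. Result: 83.073511 m/s ≈ 83.07 m/s (4 s.f.). Final answer: 83.07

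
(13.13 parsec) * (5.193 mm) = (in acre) 1 parsec = 3.0856776e+16 m, so 13.13 parsec = 13.13 * 3.0856776e+16 = 4.0514947e+17 m. 1 mm = 0.001 m, so 5.193 mm = 5.193 * 0.001 = 0.005193 m. Combine: 4.0514947e+17 m * 0.005193 m = 2.1039412e+15 m^2. 1 acre = 4046.8564 m^2, so 2.1039412e+15 m^2 = 2.1039412e+15 / 4046.8564 = 5.1989519e+11 acre ≈ 5.199e+11 acre (4 s.f.). Final answer: 5.199e+11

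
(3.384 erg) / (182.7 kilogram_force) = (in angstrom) 1 erg = 1e-07 J, so 3.384 erg = 3.384 * 1e-07 = 3.384e-07 J. 1 kilogram_force = 9.80665 N, so 182.7 kilogram_force = 182.7 * 9.80665 = 1791.675 N. Combine: 3.384e-07 J / 1791.675 N = 1.8887354e-10 m. 1 angstrom = 1e-10 m, so 1.8887354e-10 m = 1.8887354e-10 / 1e-10 = 1.8887354 angstrom ≈ 1.889 angstrom (4 s.f.). Final answer: 1.889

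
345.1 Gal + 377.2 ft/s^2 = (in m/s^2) 1 Gal = 0.01 m/s^2, so 345.1 Gal = 345.1 * 0.01 = 3.451 m/s^2. 1 ft/s^2 = 0.3048 m/s^2, so 377.2 ft/s^2 = 377.2 * 0.3048 = 114.97056 m/s^2. Sum: 3.451 + 114.97056 = 118.42156 m/s^2. Result: 118.42156 m/s^2 ≈ 118.4 m/s^2 (4 s.f.). Final answer: 118.4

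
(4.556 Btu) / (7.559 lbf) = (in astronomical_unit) 9.556e-10. Check: 1 Btu = 1055.0559 J, so 4.556 Btu = 4.556 * 1055.0559 = 4806.8345 J. 1 lbf = 4.4482216 N, so 7.559 lbf = 7.559 * 4.4482216 = 33.624107 N. Combine: 4806.8345 J / 33.624107 N = 142.95798 m. 1 astronomical_unit = 1.4959787e+11 m, so 142.95798 m = 142.95798 / 1.4959787e+11 = 9.5561508e-10 astronomical_unit ≈ 9.556e-10 astronomical_unit (4 s.f.).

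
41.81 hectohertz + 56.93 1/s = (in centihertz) 1 hectohertz = 100 Hz, so 41.81 hectohertz = 41.81 * 100 = 4181 Hz. 56.93 1/s = 56.93 Hz. Sum: 4181 + 56.93 = 4237.93 Hz. 1 centihertz = 0.01 Hz, so 4237.93 Hz = 4237.93 / 0.01 = 423793 centihertz ≈ 4.238e+05 centihertz (4 s.f.). Final answer: 4.238e+05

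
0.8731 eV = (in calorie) 3.343e-20. Check: 1 eV = 1.6021766e-19 J, so 0.8731 eV = 0.8731 * 1.6021766e-19 = 1.3988604e-19 J. 1 calorie = 4.184 J, so 1.3988604e-19 J = 1.3988604e-19 / 4.184 = 3.3433566e-20 calorie ≈ 3.343e-20 calorie (4 s.f.).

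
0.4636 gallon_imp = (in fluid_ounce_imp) 74.18. Check: 1 gallon_imp = 0.00454609 m^3, so 0.4636 gallon_imp = 0.4636 * 0.00454609 = 0.0021075673 m^3. 1 fluid_ounce_imp = 2.8413063e-05 m^3, so 0.0021075673 m^3 = 0.0021075673 / 2.8413063e-05 = 74.176 fluid_ounce_imp ≈ 74.18 fluid_ounce_imp (4 s.f.).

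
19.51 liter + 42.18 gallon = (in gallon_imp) 39.41. Check: 1 liter = 0.001 m^3, so 19.51 liter = 19.51 * 0.001 = 0.01951 m^3. 1 gallon = 0.0037854118 m^3, so 42.18 gallon = 42.18 * 0.0037854118 = 0.15966867 m^3. Sum: 0.01951 + 0.15966867 = 0.17917867 m^3. 1 gallon_imp = 0.00454609 m^3, so 0.17917867 m^3 = 0.17917867 / 0.00454609 = 39.413797 gallon_imp ≈ 39.41 gallon_imp (4 s.f.).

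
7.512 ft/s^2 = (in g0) 0.2335. Check: 1 ft/s^2 = 0.3048 m/s^2, so 7.512 ft/s^2 = 7.512 * 0.3048 = 2.2896576 m/s^2. 1 g0 = 9.80665 m/s^2, so 2.2896576 m/s^2 = 2.2896576 / 9.80665 = 0.2334801 g0 ≈ 0.2335 g0 (4 s.f.).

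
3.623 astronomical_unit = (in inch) 2.134e+13. Check: 1 astronomical_unit = 1.4959787e+11 m, so 3.623 astronomical_unit = 3.623 * 1.4959787e+11 = 5.4199309e+11 m. 1 inch = 0.0254 m, so 5.4199309e+11 m = 5.4199309e+11 / 0.0254 = 2.133831e+13 inch ≈ 2.134e+13 inch (4 s.f.).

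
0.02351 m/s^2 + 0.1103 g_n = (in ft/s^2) 3.626. Check: 0.02351 m/s^2 is already in m/s^2. 1 g_n = 9.80665 m/s^2, so 0.1103 g_n = 0.1103 * 9.80665 = 1.0816735 m/s^2. Sum: 0.02351 + 1.0816735 = 1.1051835 m/s^2. 1 ft/s^2 = 0.3048 m/s^2, so 1.1051835 m/s^2 = 1.1051835 / 0.3048 = 3.6259301 ft/s^2 ≈ 3.626 ft/s^2 (4 s.f.).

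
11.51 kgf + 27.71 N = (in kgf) 14.34. Check: 1 kgf = 9.80665 N, so 11.51 kgf = 11.51 * 9.80665 = 112.87454 N. 27.71 N is already in N. Sum: 112.87454 + 27.71 = 140.58454 N. 1 kgf = 9.80665 N, so 140.58454 N = 140.58454 / 9.80665 = 14.335634 kgf ≈ 14.34 kgf (4 s.f.).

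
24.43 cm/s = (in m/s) 1 cm/s = 0.01 m/s, so 24.43 cm/s = 24.43 * 0.01 = 0.2443 m/s. Result: 0.2443 m/s. Final answer: 0.2443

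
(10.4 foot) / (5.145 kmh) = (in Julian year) 7.028e-08. Check: 1 foot = 0.3048 m, so 10.4 foot = 10.4 * 0.3048 = 3.16992 m. 1 kmh = 0.27777778 m/s, so 5.145 kmh = 5.145 * 0.27777778 = 1.4291667 m/s. Combine: 3.16992 m / 1.4291667 m/s = 2.2180198 s. 1 Julian year = 31557600 s, so 2.2180198 s = 2.2180198 / 31557600 = 7.0284807e-08 Julian year ≈ 7.028e-08 Julian year (4 s.f.).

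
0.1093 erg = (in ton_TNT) 2.612e-18. Check: 1 erg = 1e-07 J, so 0.1093 erg = 0.1093 * 1e-07 = 1.093e-08 J. 1 ton_TNT = 4.184e+09 J, so 1.093e-08 J = 1.093e-08 / 4.184e+09 = 2.6123327e-18 ton_TNT ≈ 2.612e-18 ton_TNT (4 s.f.).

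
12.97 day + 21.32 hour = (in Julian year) 1 day = 86400 s, so 12.97 day = 12.97 * 86400 = 1120608 s. 1 hour = 3600 s, so 21.32 hour = 21.32 * 3600 = 76752 s. Sum: 1120608 + 76752 = 1197360 s. 1 Julian year = 31557600 s, so 1197360 s = 1197360 / 31557600 = 0.037942049 Julian year ≈ 0.03794 Julian year (4 s.f.). Final answer: 0.03794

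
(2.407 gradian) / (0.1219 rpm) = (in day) 1 gradian = 0.015707963 rad, so 2.407 gradian = 2.407 * 0.015707963 = 0.037809068 rad. 1 rpm = 0.10471976 rad/s, so 0.1219 rpm = 0.1219 * 0.10471976 = 0.012765338 rad/s. Combine: 0.037809068 rad / 0.012765338 rad/s = 2.961854 s. 1 day = 86400 s, so 2.961854 s = 2.961854 / 86400 = 3.4280717e-05 day ≈ 3.428e-05 day (4 s.f.). Final answer: 3.428e-05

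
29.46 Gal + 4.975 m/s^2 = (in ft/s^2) 17.29. Check: 1 Gal = 0.01 m/s^2, so 29.46 Gal = 29.46 * 0.01 = 0.2946 m/s^2. 4.975 m/s^2 is already in m/s^2. Sum: 0.2946 + 4.975 = 5.2696 m/s^2. 1 ft/s^2 = 0.3048 m/s^2, so 5.2696 m/s^2 = 5.2696 / 0.3048 = 17.288714 ft/s^2 ≈ 17.29 ft/s^2 (4 s.f.).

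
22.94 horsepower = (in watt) 1 horsepower = 745.69987 W, so 22.94 horsepower = 22.94 * 745.69987 = 17106.355 W. 17106.355 W = 17106.355 watt ≈ 1.711e+04 watt (4 s.f.). Final answer: 1.711e+04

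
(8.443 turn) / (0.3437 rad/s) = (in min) 1 turn = 6.2831853 rad, so 8.443 turn = 8.443 * 6.2831853 = 53.048934 rad. 0.3437 rad/s is already in rad/s. Combine: 53.048934 rad / 0.3437 rad/s = 154.34662 s. 1 min = 60 s, so 154.34662 s = 154.34662 / 60 = 2.5724437 min ≈ 2.572 min (4 s.f.). Final answer: 2.572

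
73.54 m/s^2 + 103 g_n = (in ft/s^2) 73.54 m/s^2 is already in m/s^2. 1 g_n = 9.80665 m/s^2, so 103 g_n = 103 * 9.80665 = 1010.0849 m/s^2. Sum: 73.54 + 1010.0849 = 1083.6249 m/s^2. 1 ft/s^2 = 0.3048 m/s^2, so 1083.6249 m/s^2 = 1083.6249 / 0.3048 = 3555.2 ft/s^2 ≈ 3555 ft/s^2 (4 s.f.). Final answer: 3555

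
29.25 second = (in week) 29.25 second = 29.25 s. 1 week = 604800 s, so 29.25 s = 29.25 / 604800 = 4.8363095e-05 week ≈ 4.836e-05 week (4 s.f.). Final answer: 4.836e-05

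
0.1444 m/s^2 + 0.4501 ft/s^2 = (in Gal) 28.16. Check: 0.1444 m/s^2 is already in m/s^2. 1 ft/s^2 = 0.3048 m/s^2, so 0.4501 ft/s^2 = 0.4501 * 0.3048 = 0.13719048 m/s^2. Sum: 0.1444 + 0.13719048 = 0.28159048 m/s^2. 1 Gal = 0.01 m/s^2, so 0.28159048 m/s^2 = 0.28159048 / 0.01 = 28.159048 Gal ≈ 28.16 Gal (4 s.f.).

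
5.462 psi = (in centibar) 37.66. Check: 1 psi = 6894.7573 Pa, so 5.462 psi = 5.462 * 6894.7573 = 37659.164 Pa. 1 centibar = 1000 Pa, so 37659.164 Pa = 37659.164 / 1000 = 37.659164 centibar ≈ 37.66 centibar (4 s.f.).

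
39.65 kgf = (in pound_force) 87.41. Check: 1 kgf = 9.80665 N, so 39.65 kgf = 39.65 * 9.80665 = 388.83367 N. 1 pound_force = 4.4482216 N, so 388.83367 N = 388.83367 / 4.4482216 = 87.413287 pound_force ≈ 87.41 pound_force (4 s.f.).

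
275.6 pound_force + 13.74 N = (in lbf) 278.7. Check: 1 pound_force = 4.4482216 N, so 275.6 pound_force = 275.6 * 4.4482216 = 1225.9299 N. 13.74 N is already in N. Sum: 1225.9299 + 13.74 = 1239.6699 N. 1 lbf = 4.4482216 N, so 1239.6699 N = 1239.6699 / 4.4482216 = 278.68887 lbf ≈ 278.7 lbf (4 s.f.).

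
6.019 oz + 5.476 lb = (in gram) 2655. Check: 1 oz = 0.028349523 kg, so 6.019 oz = 6.019 * 0.028349523 = 0.17063578 kg. 1 lb = 0.45359237 kg, so 5.476 lb = 5.476 * 0.45359237 = 2.4838718 kg. Sum: 0.17063578 + 2.4838718 = 2.6545076 kg. 1 gram = 0.001 kg, so 2.6545076 kg = 2.6545076 / 0.001 = 2654.5076 gram ≈ 2655 gram (4 s.f.).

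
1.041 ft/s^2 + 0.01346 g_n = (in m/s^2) 0.4493. Check: 1 ft/s^2 = 0.3048 m/s^2, so 1.041 ft/s^2 = 1.041 * 0.3048 = 0.3172968 m/s^2. 1 g_n = 9.80665 m/s^2, so 0.01346 g_n = 0.01346 * 9.80665 = 0.13199751 m/s^2. Sum: 0.3172968 + 0.13199751 = 0.44929431 m/s^2. Result: 0.44929431 m/s^2 ≈ 0.4493 m/s^2 (4 s.f.).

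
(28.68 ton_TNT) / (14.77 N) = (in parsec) 1 ton_TNT = 4.184e+09 J, so 28.68 ton_TNT = 28.68 * 4.184e+09 = 1.1999712e+11 J. 14.77 N is already in N. Combine: 1.1999712e+11 J / 14.77 N = 8.1243819e+09 m. 1 parsec = 3.0856776e+16 m, so 8.1243819e+09 m = 8.1243819e+09 / 3.0856776e+16 = 2.6329328e-07 parsec ≈ 2.633e-07 parsec (4 s.f.). Final answer: 2.633e-07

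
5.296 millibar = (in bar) 1 millibar = 100 Pa, so 5.296 millibar = 5.296 * 100 = 529.6 Pa. 1 bar = 100000 Pa, so 529.6 Pa = 529.6 / 100000 = 0.005296 bar. Final answer: 0.005296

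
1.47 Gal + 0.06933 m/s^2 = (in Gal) 8.403. Check: 1 Gal = 0.01 m/s^2, so 1.47 Gal = 1.47 * 0.01 = 0.0147 m/s^2. 0.06933 m/s^2 is already in m/s^2. Sum: 0.0147 + 0.06933 = 0.08403 m/s^2. 1 Gal = 0.01 m/s^2, so 0.08403 m/s^2 = 0.08403 / 0.01 = 8.403 Gal.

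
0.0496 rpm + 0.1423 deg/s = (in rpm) 0.07332. Check: 1 rpm = 0.10471976 rad/s, so 0.0496 rpm = 0.0496 * 0.10471976 = 0.0051940999 rad/s. 1 deg/s = 0.017453293 rad/s, so 0.1423 deg/s = 0.1423 * 0.017453293 = 0.0024836035 rad/s. Sum: 0.0051940999 + 0.0024836035 = 0.0076777034 rad/s. 1 rpm = 0.10471976 rad/s, so 0.0076777034 rad/s = 0.0076777034 / 0.10471976 = 0.073316667 rpm ≈ 0.07332 rpm (4 s.f.).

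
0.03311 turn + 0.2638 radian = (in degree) 27.03. Check: 1 turn = 6.2831853 rad, so 0.03311 turn = 0.03311 * 6.2831853 = 0.20803627 rad. 0.2638 radian = 0.2638 rad. Sum: 0.20803627 + 0.2638 = 0.47183627 rad. 1 degree = 0.017453293 rad, so 0.47183627 rad = 0.47183627 / 0.017453293 = 27.034227 degree ≈ 27.03 degree (4 s.f.).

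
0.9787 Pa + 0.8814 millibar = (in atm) 0.9787 Pa is already in Pa. 1 millibar = 100 Pa, so 0.8814 millibar = 0.8814 * 100 = 88.14 Pa. Sum: 0.9787 + 88.14 = 89.1187 Pa. 1 atm = 101325 Pa, so 89.1187 Pa = 89.1187 / 101325 = 0.00087953319 atm ≈ 0.0008795 atm (4 s.f.). Final answer: 0.0008795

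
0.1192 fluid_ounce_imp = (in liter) 0.003387. Check: 1 fluid_ounce_imp = 2.8413063e-05 m^3, so 0.1192 fluid_ounce_imp = 0.1192 * 2.8413063e-05 = 3.3868371e-06 m^3. 1 liter = 0.001 m^3, so 3.3868371e-06 m^3 = 3.3868371e-06 / 0.001 = 0.0033868371 liter ≈ 0.003387 liter (4 s.f.).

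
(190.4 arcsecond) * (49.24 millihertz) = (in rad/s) 1 arcsecond = 4.8481368e-06 rad, so 190.4 arcsecond = 190.4 * 4.8481368e-06 = 0.00092308525 rad. 1 millihertz = 0.001 Hz, so 49.24 millihertz = 49.24 * 0.001 = 0.04924 Hz. Combine: 0.00092308525 rad * 0.04924 Hz = 4.5452718e-05 rad/s. Result: 4.5452718e-05 rad/s ≈ 4.545e-05 rad/s (4 s.f.). Final answer: 4.545e-05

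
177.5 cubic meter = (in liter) 177.5 cubic meter = 177.5 m^3. 1 liter = 0.001 m^3, so 177.5 m^3 = 177.5 / 0.001 = 177500 liter ≈ 1.775e+05 liter (4 s.f.). Final answer: 1.775e+05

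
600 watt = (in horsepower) 600 watt = 600 W. 1 horsepower = 745.69987 W, so 600 W = 600 / 745.69987 = 0.80461325 horsepower ≈ 0.8046 horsepower (4 s.f.). Final answer: 0.8046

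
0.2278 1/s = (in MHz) 2.278e-07. Check: 0.2278 1/s = 0.2278 Hz. 1 MHz = 1000000 Hz, so 0.2278 Hz = 0.2278 / 1000000 = 2.278e-07 MHz.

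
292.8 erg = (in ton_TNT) 1 erg = 1e-07 J, so 292.8 erg = 292.8 * 1e-07 = 2.928e-05 J. 1 ton_TNT = 4.184e+09 J, so 2.928e-05 J = 2.928e-05 / 4.184e+09 = 6.998088e-15 ton_TNT ≈ 6.998e-15 ton_TNT (4 s.f.). Final answer: 6.998e-15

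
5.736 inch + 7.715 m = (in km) 0.007861. Check: 1 inch = 0.0254 m, so 5.736 inch = 5.736 * 0.0254 = 0.1456944 m. 7.715 m is already in m. Sum: 0.1456944 + 7.715 = 7.8606944 m. 1 km = 1000 m, so 7.8606944 m = 7.8606944 / 1000 = 0.0078606944 km ≈ 0.007861 km (4 s.f.).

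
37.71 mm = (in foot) 0.1237. Check: 1 mm = 0.001 m, so 37.71 mm = 37.71 * 0.001 = 0.03771 m. 1 foot = 0.3048 m, so 0.03771 m = 0.03771 / 0.3048 = 0.12372047 foot ≈ 0.1237 foot (4 s.f.).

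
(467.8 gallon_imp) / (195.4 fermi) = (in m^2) 1.088e+13. Check: 1 gallon_imp = 0.00454609 m^3, so 467.8 gallon_imp = 467.8 * 0.00454609 = 2.1266609 m^3. 1 fermi = 1e-15 m, so 195.4 fermi = 195.4 * 1e-15 = 1.954e-13 m. Combine: 2.1266609 m^3 / 1.954e-13 m = 1.0883628e+13 m^2. Result: 1.0883628e+13 m^2 ≈ 1.088e+13 m^2 (4 s.f.).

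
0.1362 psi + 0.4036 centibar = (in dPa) 1 psi = 6894.7573 Pa, so 0.1362 psi = 0.1362 * 6894.7573 = 939.06594 Pa. 1 centibar = 1000 Pa, so 0.4036 centibar = 0.4036 * 1000 = 403.6 Pa. Sum: 939.06594 + 403.6 = 1342.6659 Pa. 1 dPa = 0.1 Pa, so 1342.6659 Pa = 1342.6659 / 0.1 = 13426.659 dPa ≈ 1.343e+04 dPa (4 s.f.). Final answer: 1.343e+04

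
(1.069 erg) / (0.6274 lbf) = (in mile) 2.38e-11. Check: 1 erg = 1e-07 J, so 1.069 erg = 1.069 * 1e-07 = 1.069e-07 J. 1 lbf = 4.4482216 N, so 0.6274 lbf = 0.6274 * 4.4482216 = 2.7908142 N. Combine: 1.069e-07 J / 2.7908142 N = 3.8304233e-08 m. 1 mile = 1609.344 m, so 3.8304233e-08 m = 3.8304233e-08 / 1609.344 = 2.3801147e-11 mile ≈ 2.38e-11 mile (4 s.f.).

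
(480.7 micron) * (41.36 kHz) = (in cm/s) 1988. Check: 1 micron = 1e-06 m, so 480.7 micron = 480.7 * 1e-06 = 0.0004807 m. 1 kHz = 1000 Hz, so 41.36 kHz = 41.36 * 1000 = 41360 Hz. Combine: 0.0004807 m * 41360 Hz = 19.881752 m/s. 1 cm/s = 0.01 m/s, so 19.881752 m/s = 19.881752 / 0.01 = 1988.1752 cm/s ≈ 1988 cm/s (4 s.f.).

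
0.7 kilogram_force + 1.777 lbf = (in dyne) 1 kilogram_force = 9.80665 N, so 0.7 kilogram_force = 0.7 * 9.80665 = 6.864655 N. 1 lbf = 4.4482216 N, so 1.777 lbf = 1.777 * 4.4482216 = 7.9044898 N. Sum: 6.864655 + 7.9044898 = 14.769145 N. 1 dyne = 1e-05 N, so 14.769145 N = 14.769145 / 1e-05 = 1476914.5 dyne ≈ 1.477e+06 dyne (4 s.f.). Final answer: 1.477e+06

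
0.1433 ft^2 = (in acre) 3.29e-06. Check: 1 ft^2 = 0.09290304 m^2, so 0.1433 ft^2 = 0.1433 * 0.09290304 = 0.013313006 m^2. 1 acre = 4046.8564 m^2, so 0.013313006 m^2 = 0.013313006 / 4046.8564 = 3.2897153e-06 acre ≈ 3.29e-06 acre (4 s.f.).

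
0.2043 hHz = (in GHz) 1 hHz = 100 Hz, so 0.2043 hHz = 0.2043 * 100 = 20.43 Hz. 1 GHz = 1e+09 Hz, so 20.43 Hz = 20.43 / 1e+09 = 2.043e-08 GHz. Final answer: 2.043e-08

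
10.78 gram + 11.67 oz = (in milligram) 1 gram = 0.001 kg, so 10.78 gram = 10.78 * 0.001 = 0.01078 kg. 1 oz = 0.028349523 kg, so 11.67 oz = 11.67 * 0.028349523 = 0.33083893 kg. Sum: 0.01078 + 0.33083893 = 0.34161893 kg. 1 milligram = 1e-06 kg, so 0.34161893 kg = 0.34161893 / 1e-06 = 341618.93 milligram ≈ 3.416e+05 milligram (4 s.f.). Final answer: 3.416e+05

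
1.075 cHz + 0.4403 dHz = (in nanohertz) 5.478e+07. Check: 1 cHz = 0.01 Hz, so 1.075 cHz = 1.075 * 0.01 = 0.01075 Hz. 1 dHz = 0.1 Hz, so 0.4403 dHz = 0.4403 * 0.1 = 0.04403 Hz. Sum: 0.01075 + 0.04403 = 0.05478 Hz. 1 nanohertz = 1e-09 Hz, so 0.05478 Hz = 0.05478 / 1e-09 = 54780000 nanohertz ≈ 5.478e+07 nanohertz (4 s.f.).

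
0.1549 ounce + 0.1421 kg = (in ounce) 5.167. Check: 1 ounce = 0.028349523 kg, so 0.1549 ounce = 0.1549 * 0.028349523 = 0.0043913411 kg. 0.1421 kg is already in kg. Sum: 0.0043913411 + 0.1421 = 0.14649134 kg. 1 ounce = 0.028349523 kg, so 0.14649134 kg = 0.14649134 / 0.028349523 = 5.16733 ounce ≈ 5.167 ounce (4 s.f.).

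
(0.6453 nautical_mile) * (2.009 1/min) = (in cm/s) 1 nautical_mile = 1852 m, so 0.6453 nautical_mile = 0.6453 * 1852 = 1195.0956 m. 1 1/min = 0.016666667 Hz, so 2.009 1/min = 2.009 * 0.016666667 = 0.033483333 Hz. Combine: 1195.0956 m * 0.033483333 Hz = 40.015784 m/s. 1 cm/s = 0.01 m/s, so 40.015784 m/s = 40.015784 / 0.01 = 4001.5784 cm/s ≈ 4002 cm/s (4 s.f.). Final answer: 4002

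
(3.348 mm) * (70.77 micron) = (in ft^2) 1 mm = 0.001 m, so 3.348 mm = 3.348 * 0.001 = 0.003348 m. 1 micron = 1e-06 m, so 70.77 micron = 70.77 * 1e-06 = 7.077e-05 m. Combine: 0.003348 m * 7.077e-05 m = 2.3693796e-07 m^2. 1 ft^2 = 0.09290304 m^2, so 2.3693796e-07 m^2 = 2.3693796e-07 / 0.09290304 = 2.550379e-06 ft^2 ≈ 2.55e-06 ft^2 (4 s.f.). Final answer: 2.55e-06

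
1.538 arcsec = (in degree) 0.0004272. Check: 1 arcsec = 4.8481368e-06 rad, so 1.538 arcsec = 1.538 * 4.8481368e-06 = 7.4564344e-06 rad. 1 degree = 0.017453293 rad, so 7.4564344e-06 rad = 7.4564344e-06 / 0.017453293 = 0.00042722222 degree ≈ 0.0004272 degree (4 s.f.).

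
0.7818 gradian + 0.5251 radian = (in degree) 30.79. Check: 1 gradian = 0.015707963 rad, so 0.7818 gradian = 0.7818 * 0.015707963 = 0.012280486 rad. 0.5251 radian = 0.5251 rad. Sum: 0.012280486 + 0.5251 = 0.53738049 rad. 1 degree = 0.017453293 rad, so 0.53738049 rad = 0.53738049 / 0.017453293 = 30.789634 degree ≈ 30.79 degree (4 s.f.).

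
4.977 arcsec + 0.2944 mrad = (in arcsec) 1 arcsec = 4.8481368e-06 rad, so 4.977 arcsec = 4.977 * 4.8481368e-06 = 2.4129177e-05 rad. 1 mrad = 0.001 rad, so 0.2944 mrad = 0.2944 * 0.001 = 0.0002944 rad. Sum: 2.4129177e-05 + 0.0002944 = 0.00031852918 rad. 1 arcsec = 4.8481368e-06 rad, so 0.00031852918 rad = 0.00031852918 / 4.8481368e-06 = 65.701359 arcsec ≈ 65.7 arcsec (4 s.f.). Final answer: 65.7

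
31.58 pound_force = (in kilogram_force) 14.32. Check: 1 pound_force = 4.4482216 N, so 31.58 pound_force = 31.58 * 4.4482216 = 140.47484 N. 1 kilogram_force = 9.80665 N, so 140.47484 N = 140.47484 / 9.80665 = 14.324447 kilogram_force ≈ 14.32 kilogram_force (4 s.f.).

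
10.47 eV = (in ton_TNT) 1 eV = 1.6021766e-19 J, so 10.47 eV = 10.47 * 1.6021766e-19 = 1.6774789e-18 J. 1 ton_TNT = 4.184e+09 J, so 1.6774789e-18 J = 1.6774789e-18 / 4.184e+09 = 4.0092709e-28 ton_TNT ≈ 4.009e-28 ton_TNT (4 s.f.). Final answer: 4.009e-28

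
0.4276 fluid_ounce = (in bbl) 1 fluid_ounce = 2.957353e-05 m^3, so 0.4276 fluid_ounce = 0.4276 * 2.957353e-05 = 1.2645641e-05 m^3. 1 bbl = 0.15898729 m^3, so 1.2645641e-05 m^3 = 1.2645641e-05 / 0.15898729 = 7.953869e-05 bbl ≈ 7.954e-05 bbl (4 s.f.). Final answer: 7.954e-05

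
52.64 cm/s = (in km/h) 1 cm/s = 0.01 m/s, so 52.64 cm/s = 52.64 * 0.01 = 0.5264 m/s. 1 km/h = 0.27777778 m/s, so 0.5264 m/s = 0.5264 / 0.27777778 = 1.89504 km/h ≈ 1.895 km/h (4 s.f.). Final answer: 1.895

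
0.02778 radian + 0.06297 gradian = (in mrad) 0.02778 radian = 0.02778 rad. 1 gradian = 0.015707963 rad, so 0.06297 gradian = 0.06297 * 0.015707963 = 0.00098913045 rad. Sum: 0.02778 + 0.00098913045 = 0.02876913 rad. 1 mrad = 0.001 rad, so 0.02876913 rad = 0.02876913 / 0.001 = 28.76913 mrad ≈ 28.77 mrad (4 s.f.). Final answer: 28.77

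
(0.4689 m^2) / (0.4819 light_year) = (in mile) 6.391e-20. Check: 0.4689 m^2 is already in m^2. 1 light_year = 9.4607305e+15 m, so 0.4819 light_year = 0.4819 * 9.4607305e+15 = 4.559126e+15 m. Combine: 0.4689 m^2 / 4.559126e+15 m = 1.0284866e-16 m. 1 mile = 1609.344 m, so 1.0284866e-16 m = 1.0284866e-16 / 1609.344 = 6.3907194e-20 mile ≈ 6.391e-20 mile (4 s.f.).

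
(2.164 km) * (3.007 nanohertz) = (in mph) 1 km = 1000 m, so 2.164 km = 2.164 * 1000 = 2164 m. 1 nanohertz = 1e-09 Hz, so 3.007 nanohertz = 3.007 * 1e-09 = 3.007e-09 Hz. Combine: 2164 m * 3.007e-09 Hz = 6.507148e-06 m/s. 1 mph = 0.44704 m/s, so 6.507148e-06 m/s = 6.507148e-06 / 0.44704 = 1.4556076e-05 mph ≈ 1.456e-05 mph (4 s.f.). Final answer: 1.456e-05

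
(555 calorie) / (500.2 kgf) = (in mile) 0.0002942. Check: 1 calorie = 4.184 J, so 555 calorie = 555 * 4.184 = 2322.12 J. 1 kgf = 9.80665 N, so 500.2 kgf = 500.2 * 9.80665 = 4905.2863 N. Combine: 2322.12 J / 4905.2863 N = 0.47339133 m. 1 mile = 1609.344 m, so 0.47339133 m = 0.47339133 / 1609.344 = 0.00029415173 mile ≈ 0.0002942 mile (4 s.f.).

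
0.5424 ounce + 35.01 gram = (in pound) 0.1111. Check: 1 ounce = 0.028349523 kg, so 0.5424 ounce = 0.5424 * 0.028349523 = 0.015376781 kg. 1 gram = 0.001 kg, so 35.01 gram = 35.01 * 0.001 = 0.03501 kg. Sum: 0.015376781 + 0.03501 = 0.050386781 kg. 1 pound = 0.45359237 kg, so 0.050386781 kg = 0.050386781 / 0.45359237 = 0.11108384 pound ≈ 0.1111 pound (4 s.f.).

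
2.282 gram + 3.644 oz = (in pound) 1 gram = 0.001 kg, so 2.282 gram = 2.282 * 0.001 = 0.002282 kg. 1 oz = 0.028349523 kg, so 3.644 oz = 3.644 * 0.028349523 = 0.10330566 kg. Sum: 0.002282 + 0.10330566 = 0.10558766 kg. 1 pound = 0.45359237 kg, so 0.10558766 kg = 0.10558766 / 0.45359237 = 0.23278095 pound ≈ 0.2328 pound (4 s.f.). Final answer: 0.2328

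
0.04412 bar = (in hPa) 44.12. Check: 1 bar = 100000 Pa, so 0.04412 bar = 0.04412 * 100000 = 4412 Pa. 1 hPa = 100 Pa, so 4412 Pa = 4412 / 100 = 44.12 hPa.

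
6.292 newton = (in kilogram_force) 6.292 newton = 6.292 N. 1 kilogram_force = 9.80665 N, so 6.292 N = 6.292 / 9.80665 = 0.64160544 kilogram_force ≈ 0.6416 kilogram_force (4 s.f.). Final answer: 0.6416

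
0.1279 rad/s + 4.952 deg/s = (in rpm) 0.1279 rad/s is already in rad/s. 1 deg/s = 0.017453293 rad/s, so 4.952 deg/s = 4.952 * 0.017453293 = 0.086428705 rad/s. Sum: 0.1279 + 0.086428705 = 0.2143287 rad/s. 1 rpm = 0.10471976 rad/s, so 0.2143287 rad/s = 0.2143287 / 0.10471976 = 2.0466884 rpm ≈ 2.047 rpm (4 s.f.). Final answer: 2.047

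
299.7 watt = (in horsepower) 299.7 watt = 299.7 W. 1 horsepower = 745.69987 W, so 299.7 W = 299.7 / 745.69987 = 0.40190432 horsepower ≈ 0.4019 horsepower (4 s.f.). Final answer: 0.4019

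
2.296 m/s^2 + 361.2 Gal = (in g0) 2.296 m/s^2 is already in m/s^2. 1 Gal = 0.01 m/s^2, so 361.2 Gal = 361.2 * 0.01 = 3.612 m/s^2. Sum: 2.296 + 3.612 = 5.908 m/s^2. 1 g0 = 9.80665 m/s^2, so 5.908 m/s^2 = 5.908 / 9.80665 = 0.60244834 g0 ≈ 0.6024 g0 (4 s.f.). Final answer: 0.6024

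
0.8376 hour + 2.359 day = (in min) 1 hour = 3600 s, so 0.8376 hour = 0.8376 * 3600 = 3015.36 s. 1 day = 86400 s, so 2.359 day = 2.359 * 86400 = 203817.6 s. Sum: 3015.36 + 203817.6 = 206832.96 s. 1 min = 60 s, so 206832.96 s = 206832.96 / 60 = 3447.216 min ≈ 3447 min (4 s.f.). Final answer: 3447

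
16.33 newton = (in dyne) 1.633e+06. Check: 16.33 newton = 16.33 N. 1 dyne = 1e-05 N, so 16.33 N = 16.33 / 1e-05 = 1633000 dyne ≈ 1.633e+06 dyne (4 s.f.).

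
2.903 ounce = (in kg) 0.0823. Check: 1 ounce = 0.028349523 kg, so 2.903 ounce = 2.903 * 0.028349523 = 0.082298666 kg. Result: 0.082298666 kg ≈ 0.0823 kg (4 s.f.).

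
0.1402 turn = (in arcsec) 1.817e+05. Check: 1 turn = 6.2831853 rad, so 0.1402 turn = 0.1402 * 6.2831853 = 0.88090258 rad. 1 arcsec = 4.8481368e-06 rad, so 0.88090258 rad = 0.88090258 / 4.8481368e-06 = 181699.2 arcsec ≈ 1.817e+05 arcsec (4 s.f.).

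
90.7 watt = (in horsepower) 0.1216. Check: 90.7 watt = 90.7 W. 1 horsepower = 745.69987 W, so 90.7 W = 90.7 / 745.69987 = 0.1216307 horsepower ≈ 0.1216 horsepower (4 s.f.).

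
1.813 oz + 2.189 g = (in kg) 1 oz = 0.028349523 kg, so 1.813 oz = 1.813 * 0.028349523 = 0.051397685 kg. 1 g = 0.001 kg, so 2.189 g = 2.189 * 0.001 = 0.002189 kg. Sum: 0.051397685 + 0.002189 = 0.053586685 kg. Result: 0.053586685 kg ≈ 0.05359 kg (4 s.f.). Final answer: 0.05359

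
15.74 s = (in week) 1 week = 604800 s, so 15.74 s = 15.74 / 604800 = 2.6025132e-05 week ≈ 2.603e-05 week (4 s.f.). Final answer: 2.603e-05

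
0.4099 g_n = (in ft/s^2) 1 g_n = 9.80665 m/s^2, so 0.4099 g_n = 0.4099 * 9.80665 = 4.0197458 m/s^2. 1 ft/s^2 = 0.3048 m/s^2, so 4.0197458 m/s^2 = 4.0197458 / 0.3048 = 13.188143 ft/s^2 ≈ 13.19 ft/s^2 (4 s.f.). Final answer: 13.19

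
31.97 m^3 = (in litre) 1 litre = 0.001 m^3, so 31.97 m^3 = 31.97 / 0.001 = 31970 litre ≈ 3.197e+04 litre (4 s.f.). Final answer: 3.197e+04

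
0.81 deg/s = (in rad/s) 0.01414. Check: 1 deg/s = 0.017453293 rad/s, so 0.81 deg/s = 0.81 * 0.017453293 = 0.014137167 rad/s. Result: 0.014137167 rad/s ≈ 0.01414 rad/s (4 s.f.).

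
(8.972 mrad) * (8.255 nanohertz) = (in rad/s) 7.406e-11. Check: 1 mrad = 0.001 rad, so 8.972 mrad = 8.972 * 0.001 = 0.008972 rad. 1 nanohertz = 1e-09 Hz, so 8.255 nanohertz = 8.255 * 1e-09 = 8.255e-09 Hz. Combine: 0.008972 rad * 8.255e-09 Hz = 7.406386e-11 rad/s. Result: 7.406386e-11 rad/s ≈ 7.406e-11 rad/s (4 s.f.).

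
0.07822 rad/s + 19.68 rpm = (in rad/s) 2.139. Check: 0.07822 rad/s is already in rad/s. 1 rpm = 0.10471976 rad/s, so 19.68 rpm = 19.68 * 0.10471976 = 2.0608848 rad/s. Sum: 0.07822 + 2.0608848 = 2.1391048 rad/s. Result: 2.1391048 rad/s ≈ 2.139 rad/s (4 s.f.).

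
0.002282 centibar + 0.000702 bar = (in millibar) 1 centibar = 1000 Pa, so 0.002282 centibar = 0.002282 * 1000 = 2.282 Pa. 1 bar = 100000 Pa, so 0.000702 bar = 0.000702 * 100000 = 70.2 Pa. Sum: 2.282 + 70.2 = 72.482 Pa. 1 millibar = 100 Pa, so 72.482 Pa = 72.482 / 100 = 0.72482 millibar ≈ 0.7248 millibar (4 s.f.). Final answer: 0.7248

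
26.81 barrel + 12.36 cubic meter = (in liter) 1.662e+04. Check: 1 barrel = 0.15898729 m^3, so 26.81 barrel = 26.81 * 0.15898729 = 4.2624494 m^3. 12.36 cubic meter = 12.36 m^3. Sum: 4.2624494 + 12.36 = 16.622449 m^3. 1 liter = 0.001 m^3, so 16.622449 m^3 = 16.622449 / 0.001 = 16622.449 liter ≈ 1.662e+04 liter (4 s.f.).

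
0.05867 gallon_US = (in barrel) 0.001397. Check: 1 gallon_US = 0.0037854118 m^3, so 0.05867 gallon_US = 0.05867 * 0.0037854118 = 0.00022209011 m^3. 1 barrel = 0.15898729 m^3, so 0.00022209011 m^3 = 0.00022209011 / 0.15898729 = 0.0013969048 barrel ≈ 0.001397 barrel (4 s.f.).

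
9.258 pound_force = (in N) 1 pound_force = 4.4482216 N, so 9.258 pound_force = 9.258 * 4.4482216 = 41.181636 N. Result: 41.181636 N ≈ 41.18 N (4 s.f.). Final answer: 41.18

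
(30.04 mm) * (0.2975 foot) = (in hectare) 1 mm = 0.001 m, so 30.04 mm = 30.04 * 0.001 = 0.03004 m. 1 foot = 0.3048 m, so 0.2975 foot = 0.2975 * 0.3048 = 0.090678 m. Combine: 0.03004 m * 0.090678 m = 0.0027239671 m^2. 1 hectare = 10000 m^2, so 0.0027239671 m^2 = 0.0027239671 / 10000 = 2.7239671e-07 hectare ≈ 2.724e-07 hectare (4 s.f.). Final answer: 2.724e-07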